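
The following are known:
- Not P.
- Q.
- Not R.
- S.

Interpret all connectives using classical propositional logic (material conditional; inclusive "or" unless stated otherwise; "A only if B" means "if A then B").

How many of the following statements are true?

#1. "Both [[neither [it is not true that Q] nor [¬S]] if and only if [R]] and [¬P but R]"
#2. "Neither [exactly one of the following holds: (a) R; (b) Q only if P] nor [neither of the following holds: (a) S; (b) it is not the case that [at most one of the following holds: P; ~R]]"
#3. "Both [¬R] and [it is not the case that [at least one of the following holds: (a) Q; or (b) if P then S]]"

#1: This is ((¬Q ↓ ¬S) ↔ R) ∧ (¬P ∧ R).

¬Q = ¬T = F
¬S = ¬T = F
¬Q ↓ ¬S = F ↓ F = T
(¬Q ↓ ¬S) ↔ R = T ↔ F = F
¬P = ¬F = T
¬P ∧ R = T ∧ F = F
((¬Q ↓ ¬S) ↔ R) ∧ (¬P ∧ R) = F ∧ F = F
Hence #1 is false.

#2: This is (R ⊕ (Q → P)) ↓ (S ↓ ¬(P ↑ ¬R)).

Q → P = T → F = F
R ⊕ (Q → P) = F ⊕ F = F
¬R = ¬F = T
P ↑ ¬R = F ↑ T = T
¬(P ↑ ¬R) = ¬T = F
S ↓ ¬(P ↑ ¬R) = T ↓ F = F
(R ⊕ (Q → P)) ↓ (S ↓ ¬(P ↑ ¬R)) = F ↓ F = T
So #2 is true.

#3: Formalization: ¬R ∧ ¬(Q ∨ (P → S))

¬R = ¬F = T
P → S = F → T = T
Q ∨ (P → S) = T ∨ T = T
¬(Q ∨ (P → S)) = ¬T = F
¬R ∧ ¬(Q ∨ (P → S)) = T ∧ F = F
So #3 is false.

Count: 1.

1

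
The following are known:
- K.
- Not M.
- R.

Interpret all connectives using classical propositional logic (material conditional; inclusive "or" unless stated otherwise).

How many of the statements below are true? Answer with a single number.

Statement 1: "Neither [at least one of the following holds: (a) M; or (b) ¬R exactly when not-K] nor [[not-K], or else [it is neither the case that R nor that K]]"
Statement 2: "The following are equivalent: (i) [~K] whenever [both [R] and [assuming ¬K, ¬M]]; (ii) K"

Statement 1: Parsed as (M ∨ (¬R ↔ ¬K)) ↓ (¬K ∨ (R ↓ K))

¬R = ¬T = F
¬K = ¬T = F
¬R ↔ ¬K = F ↔ F = T
M ∨ (¬R ↔ ¬K) = F ∨ T = T
¬K = ¬T = F
R ↓ K = T ↓ T = F
¬K ∨ (R ↓ K) = F ∨ F = F
(M ∨ (¬R ↔ ¬K)) ↓ (¬K ∨ (R ↓ K)) = T ↓ F = F
So Statement 1 is false.

Statement 2: This is ((R ∧ (¬K → ¬M)) → ¬K) ↔ K.

¬K = ¬T = F
¬M = ¬F = T
¬K → ¬M = F → T = T
R ∧ (¬K → ¬M) = T ∧ T = T
¬K = ¬T = F
(R ∧ (¬K → ¬M)) → ¬K = T → F = F
((R ∧ (¬K → ¬M)) → ¬K) ↔ K = F ↔ T = F
Thus Statement 2 is false.

True statements: 0 (none).

0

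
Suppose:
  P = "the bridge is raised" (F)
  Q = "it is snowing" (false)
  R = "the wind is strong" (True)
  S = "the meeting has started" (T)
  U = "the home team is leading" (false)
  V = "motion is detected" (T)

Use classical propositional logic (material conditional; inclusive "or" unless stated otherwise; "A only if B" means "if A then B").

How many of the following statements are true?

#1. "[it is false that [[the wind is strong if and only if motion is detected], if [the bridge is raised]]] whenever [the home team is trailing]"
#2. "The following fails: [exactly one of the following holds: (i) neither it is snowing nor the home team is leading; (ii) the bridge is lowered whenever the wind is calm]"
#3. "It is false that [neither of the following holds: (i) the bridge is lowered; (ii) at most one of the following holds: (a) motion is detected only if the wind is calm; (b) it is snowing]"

#1: In symbols: ¬U → ¬(P → (R ↔ V))

¬U = ¬F = T
R ↔ V = T ↔ T = T
P → (R ↔ V) = F → T = T
¬(P → (R ↔ V)) = ¬T = F
¬U → ¬(P → (R ↔ V)) = T → F = F
So #1 is false.

#2: In symbols: ¬((Q ↓ U) ⊕ (¬R → ¬P))

Q ↓ U = F ↓ F = T
¬R = ¬T = F
¬P = ¬F = T
¬R → ¬P = F → T = T
(Q ↓ U) ⊕ (¬R → ¬P) = T ⊕ T = F
¬((Q ↓ U) ⊕ (¬R → ¬P)) = ¬F = T
Hence #2 is true.

#3: In symbols: ¬(¬P ↓ ((V → ¬R) ↑ Q))

¬P = ¬F = T
¬R = ¬T = F
V → ¬R = T → F = F
(V → ¬R) ↑ Q = F ↑ F = T
¬P ↓ ((V → ¬R) ↑ Q) = T ↓ T = F
¬(¬P ↓ ((V → ¬R) ↑ Q)) = ¬F = T
So #3 is true.

2 of the 3 statements are true (#2, #3).

2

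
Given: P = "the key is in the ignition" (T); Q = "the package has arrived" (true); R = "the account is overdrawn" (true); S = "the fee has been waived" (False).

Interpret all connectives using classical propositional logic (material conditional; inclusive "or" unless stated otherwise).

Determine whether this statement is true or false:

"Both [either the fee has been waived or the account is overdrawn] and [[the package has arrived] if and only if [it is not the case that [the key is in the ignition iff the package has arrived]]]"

Values: S=F, R=T, Q=T, P=T.
Parsed as (S | R) & (Q <-> ~(P <-> Q))

S | R = F | T = T
P <-> Q = T <-> T = T
~(P <-> Q) = ~T = F
Q <-> ~(P <-> Q) = T <-> F = F
(S | R) & (Q <-> ~(P <-> Q)) = T & F = F

False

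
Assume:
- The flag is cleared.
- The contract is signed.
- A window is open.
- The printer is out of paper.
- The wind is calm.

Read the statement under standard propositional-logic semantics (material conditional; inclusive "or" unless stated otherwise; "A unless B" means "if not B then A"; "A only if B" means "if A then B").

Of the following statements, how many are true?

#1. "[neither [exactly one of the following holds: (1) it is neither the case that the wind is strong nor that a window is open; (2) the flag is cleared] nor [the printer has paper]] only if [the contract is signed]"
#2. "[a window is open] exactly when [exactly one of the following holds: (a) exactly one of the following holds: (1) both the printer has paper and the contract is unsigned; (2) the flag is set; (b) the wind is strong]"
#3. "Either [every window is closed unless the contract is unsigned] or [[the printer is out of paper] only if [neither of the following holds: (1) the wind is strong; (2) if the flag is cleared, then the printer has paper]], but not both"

2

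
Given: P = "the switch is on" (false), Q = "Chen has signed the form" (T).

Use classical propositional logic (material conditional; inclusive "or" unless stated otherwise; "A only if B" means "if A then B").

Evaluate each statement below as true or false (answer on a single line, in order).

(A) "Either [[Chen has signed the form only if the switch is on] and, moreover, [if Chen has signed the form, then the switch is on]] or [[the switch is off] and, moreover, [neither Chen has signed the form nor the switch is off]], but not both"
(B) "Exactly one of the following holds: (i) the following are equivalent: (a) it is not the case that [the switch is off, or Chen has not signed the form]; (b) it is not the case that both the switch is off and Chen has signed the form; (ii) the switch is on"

(A) F / (B) T

(A): In symbols: ((Q -> P) & (Q -> P)) xor (~P & (Q nor ~P))

Q -> P = T -> F = F
Q -> P = T -> F = F
(Q -> P) & (Q -> P) = F & F = F
~P = ~F = T
~P = ~F = T
Q nor ~P = T nor T = F
~P & (Q nor ~P) = T & F = F
((Q -> P) & (Q -> P)) xor (~P & (Q nor ~P)) = F xor F = F
So (A) is false.

(B): This is (~(~P | ~Q) <-> (~P nand Q)) xor P.

~P = ~F = T
~Q = ~T = F
~P | ~Q = T | F = T
~(~P | ~Q) = ~T = F
~P = ~F = T
~P nand Q = T nand T = F
~(~P | ~Q) <-> (~P nand Q) = F <-> F = T
(~(~P | ~Q) <-> (~P nand Q)) xor P = T xor F = T
So (B) is true.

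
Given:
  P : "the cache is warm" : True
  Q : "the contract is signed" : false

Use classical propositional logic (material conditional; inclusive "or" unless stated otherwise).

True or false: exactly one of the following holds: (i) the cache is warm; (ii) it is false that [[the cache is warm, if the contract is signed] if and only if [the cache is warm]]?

Formalization: P xor ~((Q -> P) <-> P)

Q -> P = F -> T = T
(Q -> P) <-> P = T <-> T = T
~((Q -> P) <-> P) = ~T = F
P xor ~((Q -> P) <-> P) = T xor F = T

true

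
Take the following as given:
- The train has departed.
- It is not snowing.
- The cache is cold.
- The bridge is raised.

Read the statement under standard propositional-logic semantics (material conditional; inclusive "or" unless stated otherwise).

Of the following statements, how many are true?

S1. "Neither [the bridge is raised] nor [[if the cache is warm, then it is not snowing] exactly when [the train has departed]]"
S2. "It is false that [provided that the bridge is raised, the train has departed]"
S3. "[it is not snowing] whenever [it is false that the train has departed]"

Let S = "the bridge is raised" (T), R = "the cache is warm" (F), Q = "it is snowing" (F), P = "the train has departed" (T).

S1: In symbols: S nor ((R -> ~Q) <-> P)

~Q = ~F = T
R -> ~Q = F -> T = T
(R -> ~Q) <-> P = T <-> T = T
S nor ((R -> ~Q) <-> P) = T nor T = F
Thus S1 is false.

S2: In symbols: ~(S -> P)

S -> P = T -> T = T
~(S -> P) = ~T = F
Thus S2 is false.

S3: In symbols: ~P -> ~Q

~P = ~T = F
~Q = ~F = T
~P -> ~Q = F -> T = T
Hence S3 is true.

1 of the 3 statements is true.

1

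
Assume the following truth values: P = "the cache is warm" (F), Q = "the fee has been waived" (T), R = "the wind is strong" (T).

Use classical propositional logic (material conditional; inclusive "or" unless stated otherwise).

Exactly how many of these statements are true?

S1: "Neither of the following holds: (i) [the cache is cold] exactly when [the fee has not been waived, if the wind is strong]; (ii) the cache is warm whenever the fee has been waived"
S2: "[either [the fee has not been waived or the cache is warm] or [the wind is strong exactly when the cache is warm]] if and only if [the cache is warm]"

S1: In symbols: (~P <-> (R -> ~Q)) nor (Q -> P)

~P = ~F = T
~Q = ~T = F
R -> ~Q = T -> F = F
~P <-> (R -> ~Q) = T <-> F = F
Q -> P = T -> F = F
(~P <-> (R -> ~Q)) nor (Q -> P) = F nor F = T
Thus S1 is true.

S2: Formalization: ((~Q | P) | (R <-> P)) <-> P

~Q = ~T = F
~Q | P = F | F = F
R <-> P = T <-> F = F
(~Q | P) | (R <-> P) = F | F = F
((~Q | P) | (R <-> P)) <-> P = F <-> F = T
Thus S2 is true.

True statements: 2 (S1, S2).

2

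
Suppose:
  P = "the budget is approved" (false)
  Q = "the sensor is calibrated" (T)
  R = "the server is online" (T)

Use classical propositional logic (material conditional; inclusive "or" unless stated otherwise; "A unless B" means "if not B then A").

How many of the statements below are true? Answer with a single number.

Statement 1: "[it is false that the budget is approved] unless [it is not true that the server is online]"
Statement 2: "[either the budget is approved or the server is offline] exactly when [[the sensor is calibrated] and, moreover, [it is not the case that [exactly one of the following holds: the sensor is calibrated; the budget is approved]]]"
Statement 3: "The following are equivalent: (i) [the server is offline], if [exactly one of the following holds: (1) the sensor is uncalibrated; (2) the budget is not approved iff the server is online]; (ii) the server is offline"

3

Statement 1: This is ~P | ~R.

~P = ~F = T
~R = ~T = F
~P | ~R = T | F = T
So Statement 1 is true.

Statement 2: This is (P | ~R) <-> (Q & ~(Q xor P)).

~R = ~T = F
P | ~R = F | F = F
Q xor P = T xor F = T
~(Q xor P) = ~T = F
Q & ~(Q xor P) = T & F = F
(P | ~R) <-> (Q & ~(Q xor P)) = F <-> F = T
So Statement 2 is true.

Statement 3: This is ((~Q xor (~P <-> R)) -> ~R) <-> ~R.

~Q = ~T = F
~P = ~F = T
~P <-> R = T <-> T = T
~Q xor (~P <-> R) = F xor T = T
~R = ~T = F
(~Q xor (~P <-> R)) -> ~R = T -> F = F
~R = ~T = F
((~Q xor (~P <-> R)) -> ~R) <-> ~R = F <-> F = T
So Statement 3 is true.

3 of the 3 statements are true.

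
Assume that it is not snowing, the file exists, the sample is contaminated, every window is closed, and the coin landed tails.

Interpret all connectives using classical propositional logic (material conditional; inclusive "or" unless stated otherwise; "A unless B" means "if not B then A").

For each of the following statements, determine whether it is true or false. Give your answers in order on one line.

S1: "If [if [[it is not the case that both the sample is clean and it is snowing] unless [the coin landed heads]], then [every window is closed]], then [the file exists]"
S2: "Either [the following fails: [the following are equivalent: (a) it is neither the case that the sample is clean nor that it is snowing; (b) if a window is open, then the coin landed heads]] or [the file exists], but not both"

Let M = "the sample is contaminated" (True), K = "it is snowing" (False), W = "the coin landed heads" (False), R = "a window is open" (False), L = "the file exists" (True).

S1: This is (((not M nand K) or W) -> not R) -> L.

not M = not True = False
not M nand K = False nand False = True
(not M nand K) or W = True or False = True
not R = not False = True
((not M nand K) or W) -> not R = True -> True = True
(((not M nand K) or W) -> not R) -> L = True -> True = True
Hence S1 is true.

S2: Formalization: not ((not M nor K) iff (R -> W)) xor L

not M = not True = False
not M nor K = False nor False = True
R -> W = False -> False = True
(not M nor K) iff (R -> W) = True iff True = True
not ((not M nor K) iff (R -> W)) = not True = False
not ((not M nor K) iff (R -> W)) xor L = False xor True = True
Hence S2 is true.

S1 true, S2 true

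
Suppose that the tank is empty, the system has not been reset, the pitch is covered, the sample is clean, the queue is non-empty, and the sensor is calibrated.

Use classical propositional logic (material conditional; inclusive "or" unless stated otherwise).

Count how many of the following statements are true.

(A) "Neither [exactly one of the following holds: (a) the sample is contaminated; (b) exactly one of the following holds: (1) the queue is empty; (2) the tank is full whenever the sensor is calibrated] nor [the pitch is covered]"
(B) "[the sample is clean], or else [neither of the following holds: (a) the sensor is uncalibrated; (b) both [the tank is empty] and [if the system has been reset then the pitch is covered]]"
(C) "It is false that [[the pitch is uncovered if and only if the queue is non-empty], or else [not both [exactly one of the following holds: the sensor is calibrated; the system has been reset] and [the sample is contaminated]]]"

1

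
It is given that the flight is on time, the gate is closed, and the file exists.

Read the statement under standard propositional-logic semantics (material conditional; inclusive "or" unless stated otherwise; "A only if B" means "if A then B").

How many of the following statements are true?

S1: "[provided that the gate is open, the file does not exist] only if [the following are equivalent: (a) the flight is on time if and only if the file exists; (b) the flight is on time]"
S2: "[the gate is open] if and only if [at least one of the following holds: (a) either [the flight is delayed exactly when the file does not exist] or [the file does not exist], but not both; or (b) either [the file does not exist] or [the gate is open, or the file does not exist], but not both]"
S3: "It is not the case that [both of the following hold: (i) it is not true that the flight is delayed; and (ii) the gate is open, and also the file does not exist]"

Let Q = "the gate is open" (F), R = "the file exists" (T), P = "the flight is delayed" (F).

S1: In symbols: (Q → ¬R) → ((¬P ↔ R) ↔ ¬P)

¬R = ¬T = F
Q → ¬R = F → F = T
¬P = ¬F = T
¬P ↔ R = T ↔ T = T
¬P = ¬F = T
(¬P ↔ R) ↔ ¬P = T ↔ T = T
(Q → ¬R) → ((¬P ↔ R) ↔ ¬P) = T → T = T
So S1 is true.

S2: Formalization: Q ↔ (((P ↔ ¬R) ⊕ ¬R) ∨ (¬R ⊕ (Q ∨ ¬R)))

¬R = ¬T = F
P ↔ ¬R = F ↔ F = T
¬R = ¬T = F
(P ↔ ¬R) ⊕ ¬R = T ⊕ F = T
¬R = ¬T = F
¬R = ¬T = F
Q ∨ ¬R = F ∨ F = F
¬R ⊕ (Q ∨ ¬R) = F ⊕ F = F
((P ↔ ¬R) ⊕ ¬R) ∨ (¬R ⊕ (Q ∨ ¬R)) = T ∨ F = T
Q ↔ (((P ↔ ¬R) ⊕ ¬R) ∨ (¬R ⊕ (Q ∨ ¬R))) = F ↔ T = F
Hence S2 is false.

S3: Parsed as ¬(¬P ∧ (Q ∧ ¬R))

¬P = ¬F = T
¬R = ¬T = F
Q ∧ ¬R = F ∧ F = F
¬P ∧ (Q ∧ ¬R) = T ∧ F = F
¬(¬P ∧ (Q ∧ ¬R)) = ¬F = T
Hence S3 is true.

Count: 2.

2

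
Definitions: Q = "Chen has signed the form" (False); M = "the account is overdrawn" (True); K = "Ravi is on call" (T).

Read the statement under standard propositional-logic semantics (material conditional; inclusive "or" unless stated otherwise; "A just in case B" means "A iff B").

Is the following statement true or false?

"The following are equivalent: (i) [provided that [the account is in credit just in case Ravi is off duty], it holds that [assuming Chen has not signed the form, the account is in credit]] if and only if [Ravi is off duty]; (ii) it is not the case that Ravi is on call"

False

Formalization: (((~M <-> ~K) -> (~Q -> ~M)) <-> ~K) <-> ~K

~M = ~T = F
~K = ~T = F
~M <-> ~K = F <-> F = T
~Q = ~F = T
~M = ~T = F
~Q -> ~M = T -> F = F
(~M <-> ~K) -> (~Q -> ~M) = T -> F = F
~K = ~T = F
((~M <-> ~K) -> (~Q -> ~M)) <-> ~K = F <-> F = T
~K = ~T = F
(((~M <-> ~K) -> (~Q -> ~M)) <-> ~K) <-> ~K = T <-> F = F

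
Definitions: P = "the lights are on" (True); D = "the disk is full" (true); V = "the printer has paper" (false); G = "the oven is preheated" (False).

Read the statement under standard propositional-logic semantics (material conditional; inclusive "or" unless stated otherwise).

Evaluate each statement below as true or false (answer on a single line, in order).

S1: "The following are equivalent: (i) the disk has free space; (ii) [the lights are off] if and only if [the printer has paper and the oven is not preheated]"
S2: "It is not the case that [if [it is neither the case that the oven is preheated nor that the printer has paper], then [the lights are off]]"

S1: In symbols: ~D <-> (~P <-> (V & ~G))

~D = ~T = F
~P = ~T = F
~G = ~F = T
V & ~G = F & T = F
~P <-> (V & ~G) = F <-> F = T
~D <-> (~P <-> (V & ~G)) = F <-> T = F
Thus S1 is false.

S2: Parsed as ~((G nor V) -> ~P)

G nor V = F nor F = T
~P = ~T = F
(G nor V) -> ~P = T -> F = F
~((G nor V) -> ~P) = ~F = T
So S2 is true.

S1 False, S2 True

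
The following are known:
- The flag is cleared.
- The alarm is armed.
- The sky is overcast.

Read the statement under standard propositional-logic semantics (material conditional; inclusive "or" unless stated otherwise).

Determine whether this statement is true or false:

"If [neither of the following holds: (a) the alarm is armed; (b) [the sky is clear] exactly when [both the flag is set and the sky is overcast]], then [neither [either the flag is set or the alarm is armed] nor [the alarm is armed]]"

True

Let Q = "the alarm is armed" (T), R = "the sky is overcast" (T), P = "the flag is set" (F).
Parsed as (Q nor (~R <-> (P & R))) -> ((P | Q) nor Q)

~R = ~T = F
P & R = F & T = F
~R <-> (P & R) = F <-> F = T
Q nor (~R <-> (P & R)) = T nor T = F
P | Q = F | T = T
(P | Q) nor Q = T nor T = F
(Q nor (~R <-> (P & R))) -> ((P | Q) nor Q) = F -> F = T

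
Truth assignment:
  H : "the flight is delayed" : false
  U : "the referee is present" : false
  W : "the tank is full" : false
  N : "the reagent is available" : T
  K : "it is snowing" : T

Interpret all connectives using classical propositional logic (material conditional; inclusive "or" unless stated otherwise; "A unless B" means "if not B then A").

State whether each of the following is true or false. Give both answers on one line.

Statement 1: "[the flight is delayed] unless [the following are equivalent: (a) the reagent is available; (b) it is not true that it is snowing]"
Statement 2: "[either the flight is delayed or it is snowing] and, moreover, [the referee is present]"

Statement 1: Parsed as H | (N <-> ~K)

~K = ~T = F
N <-> ~K = T <-> F = F
H | (N <-> ~K) = F | F = F
Thus Statement 1 is false.

Statement 2: This is (H | K) & U.

H | K = F | T = T
(H | K) & U = T & F = F
So Statement 2 is false.

Statement 1 False / Statement 2 False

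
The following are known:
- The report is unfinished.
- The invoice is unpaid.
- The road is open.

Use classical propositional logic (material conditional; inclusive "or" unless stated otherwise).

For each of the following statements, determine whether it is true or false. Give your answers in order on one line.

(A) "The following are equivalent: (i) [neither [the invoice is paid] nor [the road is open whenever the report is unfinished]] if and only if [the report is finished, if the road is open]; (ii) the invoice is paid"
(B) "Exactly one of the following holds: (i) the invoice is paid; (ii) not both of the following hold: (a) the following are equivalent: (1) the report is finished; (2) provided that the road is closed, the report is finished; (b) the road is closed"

(A) false / (B) true

Let N = "the invoice is paid" (F), G = "the report is finished" (F), W = "the road is closed" (F).

(A): This is ((N ↓ (¬G → ¬W)) ↔ (¬W → G)) ↔ N.

¬G = ¬F = T
¬W = ¬F = T
¬G → ¬W = T → T = T
N ↓ (¬G → ¬W) = F ↓ T = F
¬W = ¬F = T
¬W → G = T → F = F
(N ↓ (¬G → ¬W)) ↔ (¬W → G) = F ↔ F = T
((N ↓ (¬G → ¬W)) ↔ (¬W → G)) ↔ N = T ↔ F = F
Thus (A) is false.

(B): Parsed as N ⊕ ((G ↔ (W → G)) ↑ W)

W → G = F → F = T
G ↔ (W → G) = F ↔ T = F
(G ↔ (W → G)) ↑ W = F ↑ F = T
N ⊕ ((G ↔ (W → G)) ↑ W) = F ⊕ T = T
So (B) is true.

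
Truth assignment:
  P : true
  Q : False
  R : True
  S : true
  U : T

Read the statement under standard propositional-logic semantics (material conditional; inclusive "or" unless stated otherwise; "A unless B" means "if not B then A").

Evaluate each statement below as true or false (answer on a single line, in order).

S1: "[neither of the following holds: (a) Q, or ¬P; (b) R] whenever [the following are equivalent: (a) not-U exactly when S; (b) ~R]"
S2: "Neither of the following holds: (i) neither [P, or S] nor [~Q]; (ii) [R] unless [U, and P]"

S1: Formalization: ((not U iff S) iff not R) -> ((Q or not P) nor R)

not U = not True = False
not U iff S = False iff True = False
not R = not True = False
(not U iff S) iff not R = False iff False = True
not P = not True = False
Q or not P = False or False = False
(Q or not P) nor R = False nor True = False
((not U iff S) iff not R) -> ((Q or not P) nor R) = True -> False = False
Thus S1 is false.

S2: This is ((P or S) nor not Q) nor (R or (U and P)).

P or S = True or True = True
not Q = not False = True
(P or S) nor not Q = True nor True = False
U and P = True and True = True
R or (U and P) = True or True = True
((P or S) nor not Q) nor (R or (U and P)) = False nor True = False
Hence S2 is false.

S1 False, S2 False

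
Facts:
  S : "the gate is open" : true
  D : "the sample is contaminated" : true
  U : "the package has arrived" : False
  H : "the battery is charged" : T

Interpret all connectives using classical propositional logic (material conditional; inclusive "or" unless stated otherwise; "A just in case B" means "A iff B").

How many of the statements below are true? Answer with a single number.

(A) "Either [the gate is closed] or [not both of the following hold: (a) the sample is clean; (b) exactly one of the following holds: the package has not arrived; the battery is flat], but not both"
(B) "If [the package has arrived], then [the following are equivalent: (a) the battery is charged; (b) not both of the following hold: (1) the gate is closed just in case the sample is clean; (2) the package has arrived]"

(A): Parsed as not S xor (not D nand (not U xor not H))

not S = not True = False
not D = not True = False
not U = not False = True
not H = not True = False
not U xor not H = True xor False = True
not D nand (not U xor not H) = False nand True = True
not S xor (not D nand (not U xor not H)) = False xor True = True
So (A) is true.

(B): Formalization: U -> (H iff ((not S iff not D) nand U))

not S = not True = False
not D = not True = False
not S iff not D = False iff False = True
(not S iff not D) nand U = True nand False = True
H iff ((not S iff not D) nand U) = True iff True = True
U -> (H iff ((not S iff not D) nand U)) = False -> True = True
Hence (B) is true.

Count: 2.

2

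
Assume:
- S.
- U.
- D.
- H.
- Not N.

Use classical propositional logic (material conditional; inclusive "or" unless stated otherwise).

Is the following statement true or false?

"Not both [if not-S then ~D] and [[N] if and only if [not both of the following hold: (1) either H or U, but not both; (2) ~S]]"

The statement is true.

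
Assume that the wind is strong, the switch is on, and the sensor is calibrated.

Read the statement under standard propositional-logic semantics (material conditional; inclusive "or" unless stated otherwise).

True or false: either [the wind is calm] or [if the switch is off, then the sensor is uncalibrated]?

Let P = "the wind is strong" (True), Q = "the switch is on" (True), R = "the sensor is calibrated" (True).
This is not P or (not Q -> not R).

not P = not True = False
not Q = not True = False
not R = not True = False
not Q -> not R = False -> False = True
not P or (not Q -> not R) = False or True = True

true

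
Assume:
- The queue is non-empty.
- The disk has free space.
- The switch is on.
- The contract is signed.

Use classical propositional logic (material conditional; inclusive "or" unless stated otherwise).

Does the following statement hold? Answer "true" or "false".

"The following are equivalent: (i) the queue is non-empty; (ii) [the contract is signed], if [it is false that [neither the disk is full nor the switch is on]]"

True.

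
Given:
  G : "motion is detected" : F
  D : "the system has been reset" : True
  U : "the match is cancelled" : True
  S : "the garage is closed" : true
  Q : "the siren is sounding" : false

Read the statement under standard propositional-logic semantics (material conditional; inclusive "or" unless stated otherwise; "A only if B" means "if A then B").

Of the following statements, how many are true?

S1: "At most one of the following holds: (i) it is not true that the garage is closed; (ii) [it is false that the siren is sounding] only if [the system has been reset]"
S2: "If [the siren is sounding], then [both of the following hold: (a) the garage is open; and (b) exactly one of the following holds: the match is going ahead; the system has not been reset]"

2

S1: In symbols: ¬S ↑ (¬Q → D)

¬S = ¬T = F
¬Q = ¬F = T
¬Q → D = T → T = T
¬S ↑ (¬Q → D) = F ↑ T = T
So S1 is true.

S2: This is Q → (¬S ∧ (¬U ⊕ ¬D)).

¬S = ¬T = F
¬U = ¬T = F
¬D = ¬T = F
¬U ⊕ ¬D = F ⊕ F = F
¬S ∧ (¬U ⊕ ¬D) = F ∧ F = F
Q → (¬S ∧ (¬U ⊕ ¬D)) = F → F = T
Hence S2 is true.

Count: 2.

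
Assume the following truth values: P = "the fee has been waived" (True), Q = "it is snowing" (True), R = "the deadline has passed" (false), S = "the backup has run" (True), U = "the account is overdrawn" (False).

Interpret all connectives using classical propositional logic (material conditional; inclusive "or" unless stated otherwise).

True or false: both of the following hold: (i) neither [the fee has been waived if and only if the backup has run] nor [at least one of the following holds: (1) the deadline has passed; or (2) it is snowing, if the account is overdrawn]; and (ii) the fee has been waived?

This is ((P ↔ S) ↓ (R ∨ (U → Q))) ∧ P.

P ↔ S = T ↔ T = T
U → Q = F → T = T
R ∨ (U → Q) = F ∨ T = T
(P ↔ S) ↓ (R ∨ (U → Q)) = T ↓ T = F
((P ↔ S) ↓ (R ∨ (U → Q))) ∧ P = F ∧ T = F

False.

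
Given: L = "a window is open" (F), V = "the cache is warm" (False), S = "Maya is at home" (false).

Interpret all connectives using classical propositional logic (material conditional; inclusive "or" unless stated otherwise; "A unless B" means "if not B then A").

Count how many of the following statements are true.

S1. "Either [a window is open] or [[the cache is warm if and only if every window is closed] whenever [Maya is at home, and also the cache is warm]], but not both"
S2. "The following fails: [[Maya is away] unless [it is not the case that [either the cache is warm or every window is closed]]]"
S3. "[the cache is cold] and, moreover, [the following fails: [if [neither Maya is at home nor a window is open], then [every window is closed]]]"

S1: Formalization: L xor ((S and V) -> (V iff not L))

S and V = False and False = False
not L = not False = True
V iff not L = False iff True = False
(S and V) -> (V iff not L) = False -> False = True
L xor ((S and V) -> (V iff not L)) = False xor True = True
Thus S1 is true.

S2: This is not (not S or not (V or not L)).

not S = not False = True
not L = not False = True
V or not L = False or True = True
not (V or not L) = not True = False
not S or not (V or not L) = True or False = True
not (not S or not (V or not L)) = not True = False
So S2 is false.

S3: Formalization: not V and not ((S nor L) -> not L)

not V = not False = True
S nor L = False nor False = True
not L = not False = True
(S nor L) -> not L = True -> True = True
not ((S nor L) -> not L) = not True = False
not V and not ((S nor L) -> not L) = True and False = False
Thus S3 is false.

Count: 1.

1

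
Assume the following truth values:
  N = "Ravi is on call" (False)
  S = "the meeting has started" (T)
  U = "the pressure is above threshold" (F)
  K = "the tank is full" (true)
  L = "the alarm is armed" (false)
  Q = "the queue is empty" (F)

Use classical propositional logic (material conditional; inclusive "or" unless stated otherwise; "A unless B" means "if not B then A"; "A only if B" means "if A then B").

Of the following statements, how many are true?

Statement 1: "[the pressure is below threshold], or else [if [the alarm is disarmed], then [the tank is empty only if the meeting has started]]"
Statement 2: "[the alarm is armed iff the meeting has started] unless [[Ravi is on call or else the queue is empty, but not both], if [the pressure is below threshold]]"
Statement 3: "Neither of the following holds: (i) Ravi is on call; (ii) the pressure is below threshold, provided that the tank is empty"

1

Statement 1: Parsed as ¬U ∨ (¬L → (¬K → S))

¬U = ¬F = T
¬L = ¬F = T
¬K = ¬T = F
¬K → S = F → T = T
¬L → (¬K → S) = T → T = T
¬U ∨ (¬L → (¬K → S)) = T ∨ T = T
Thus Statement 1 is true.

Statement 2: In symbols: (L ↔ S) ∨ (¬U → (N ⊕ Q))

L ↔ S = F ↔ T = F
¬U = ¬F = T
N ⊕ Q = F ⊕ F = F
¬U → (N ⊕ Q) = T → F = F
(L ↔ S) ∨ (¬U → (N ⊕ Q)) = F ∨ F = F
Hence Statement 2 is false.

Statement 3: This is N ↓ (¬K → ¬U).

¬K = ¬T = F
¬U = ¬F = T
¬K → ¬U = F → T = T
N ↓ (¬K → ¬U) = F ↓ T = F
Hence Statement 3 is false.

1 of the 3 statements is true (Statement 1).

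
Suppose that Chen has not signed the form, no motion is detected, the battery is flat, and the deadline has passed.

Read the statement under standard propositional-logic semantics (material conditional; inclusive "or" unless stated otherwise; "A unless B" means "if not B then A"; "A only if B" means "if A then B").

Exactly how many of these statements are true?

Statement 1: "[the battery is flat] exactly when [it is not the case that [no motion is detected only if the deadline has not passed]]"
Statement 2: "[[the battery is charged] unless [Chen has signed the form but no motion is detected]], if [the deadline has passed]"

Let N = "the battery is charged" (F), V = "motion is detected" (F), S = "the deadline has passed" (T), L = "Chen has signed the form" (F).

Statement 1: Formalization: ¬N ↔ ¬(¬V → ¬S)

¬N = ¬F = T
¬V = ¬F = T
¬S = ¬T = F
¬V → ¬S = T → F = F
¬(¬V → ¬S) = ¬F = T
¬N ↔ ¬(¬V → ¬S) = T ↔ T = T
Thus Statement 1 is true.

Statement 2: Formalization: S → (N ∨ (L ∧ ¬V))

¬V = ¬F = T
L ∧ ¬V = F ∧ T = F
N ∨ (L ∧ ¬V) = F ∨ F = F
S → (N ∨ (L ∧ ¬V)) = T → F = F
Hence Statement 2 is false.

True statements: 1.

1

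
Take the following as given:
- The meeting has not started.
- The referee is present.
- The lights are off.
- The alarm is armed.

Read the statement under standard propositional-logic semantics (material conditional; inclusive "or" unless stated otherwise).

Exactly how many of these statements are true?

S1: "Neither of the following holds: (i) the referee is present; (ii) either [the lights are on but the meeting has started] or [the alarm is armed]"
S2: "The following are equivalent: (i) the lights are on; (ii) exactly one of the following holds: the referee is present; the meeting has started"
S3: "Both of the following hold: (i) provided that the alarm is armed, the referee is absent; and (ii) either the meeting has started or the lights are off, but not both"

Let D = "the referee is present" (True), N = "the lights are on" (False), R = "the meeting has started" (False), Q = "the alarm is armed" (True).

S1: In symbols: D nor ((N and R) or Q)

N and R = False and False = False
(N and R) or Q = False or True = True
D nor ((N and R) or Q) = True nor True = False
Hence S1 is false.

S2: This is N iff (D xor R).

D xor R = True xor False = True
N iff (D xor R) = False iff True = False
Thus S2 is false.

S3: In symbols: (Q -> not D) and (R xor not N)

not D = not True = False
Q -> not D = True -> False = False
not N = not False = True
R xor not N = False xor True = True
(Q -> not D) and (R xor not N) = False and True = False
Hence S3 is false.

0 of the 3 statements are true (none).

0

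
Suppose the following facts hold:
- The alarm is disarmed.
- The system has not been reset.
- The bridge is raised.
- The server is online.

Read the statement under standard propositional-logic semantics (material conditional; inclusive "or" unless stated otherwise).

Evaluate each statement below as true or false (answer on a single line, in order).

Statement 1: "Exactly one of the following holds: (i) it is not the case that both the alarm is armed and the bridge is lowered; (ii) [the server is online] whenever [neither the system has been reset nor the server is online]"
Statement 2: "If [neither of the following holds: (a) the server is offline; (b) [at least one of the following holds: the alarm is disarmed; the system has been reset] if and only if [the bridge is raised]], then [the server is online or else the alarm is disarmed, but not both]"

Let L = "the alarm is armed" (F), R = "the bridge is raised" (T), G = "the system has been reset" (F), N = "the server is online" (T).

Statement 1: Formalization: (L nand ~R) xor ((G nor N) -> N)

~R = ~T = F
L nand ~R = F nand F = T
G nor N = F nor T = F
(G nor N) -> N = F -> T = T
(L nand ~R) xor ((G nor N) -> N) = T xor T = F
So Statement 1 is false.

Statement 2: In symbols: (~N nor ((~L | G) <-> R)) -> (N xor ~L)

~N = ~T = F
~L = ~F = T
~L | G = T | F = T
(~L | G) <-> R = T <-> T = T
~N nor ((~L | G) <-> R) = F nor T = F
~L = ~F = T
N xor ~L = T xor T = F
(~N nor ((~L | G) <-> R)) -> (N xor ~L) = F -> F = T
Thus Statement 2 is true.

Statement 1 False / Statement 2 True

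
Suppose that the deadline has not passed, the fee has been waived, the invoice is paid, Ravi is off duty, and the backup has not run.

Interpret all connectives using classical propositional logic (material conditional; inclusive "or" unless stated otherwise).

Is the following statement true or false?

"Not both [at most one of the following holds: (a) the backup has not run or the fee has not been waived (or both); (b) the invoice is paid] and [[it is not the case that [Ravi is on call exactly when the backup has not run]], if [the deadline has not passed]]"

true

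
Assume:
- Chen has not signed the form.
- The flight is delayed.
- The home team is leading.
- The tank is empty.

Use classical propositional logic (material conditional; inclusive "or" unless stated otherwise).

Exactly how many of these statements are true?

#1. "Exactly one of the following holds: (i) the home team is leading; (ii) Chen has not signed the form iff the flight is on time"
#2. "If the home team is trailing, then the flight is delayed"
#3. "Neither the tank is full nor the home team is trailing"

3

Let R = "the home team is leading" (True), P = "Chen has signed the form" (False), Q = "the flight is delayed" (True), S = "the tank is full" (False).

#1: Parsed as R xor (not P iff not Q)

not P = not False = True
not Q = not True = False
not P iff not Q = True iff False = False
R xor (not P iff not Q) = True xor False = True
So #1 is true.

#2: This is not R -> Q.

not R = not True = False
not R -> Q = False -> True = True
So #2 is true.

#3: Formalization: S nor not R

not R = not True = False
S nor not R = False nor False = True
Hence #3 is true.

Count: 3.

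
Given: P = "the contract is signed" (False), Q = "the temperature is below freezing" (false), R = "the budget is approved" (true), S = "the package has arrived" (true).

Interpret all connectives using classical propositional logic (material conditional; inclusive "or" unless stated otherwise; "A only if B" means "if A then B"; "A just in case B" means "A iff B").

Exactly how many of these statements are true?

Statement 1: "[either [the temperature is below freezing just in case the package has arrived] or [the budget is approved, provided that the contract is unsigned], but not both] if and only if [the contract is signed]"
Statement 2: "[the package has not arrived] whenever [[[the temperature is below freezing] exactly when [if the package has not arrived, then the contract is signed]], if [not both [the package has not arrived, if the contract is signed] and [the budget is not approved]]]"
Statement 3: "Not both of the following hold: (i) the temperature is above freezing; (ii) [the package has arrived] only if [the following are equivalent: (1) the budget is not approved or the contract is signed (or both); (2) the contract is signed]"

1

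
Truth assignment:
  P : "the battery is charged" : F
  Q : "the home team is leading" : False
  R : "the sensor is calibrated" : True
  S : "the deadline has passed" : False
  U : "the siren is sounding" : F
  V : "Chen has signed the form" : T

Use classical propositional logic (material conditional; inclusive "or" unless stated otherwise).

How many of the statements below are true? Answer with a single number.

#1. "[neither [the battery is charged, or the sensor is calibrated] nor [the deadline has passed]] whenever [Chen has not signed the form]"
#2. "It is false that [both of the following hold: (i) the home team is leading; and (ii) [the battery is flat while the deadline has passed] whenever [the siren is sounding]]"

#1: In symbols: ~V -> ((P | R) nor S)

~V = ~T = F
P | R = F | T = T
(P | R) nor S = T nor F = F
~V -> ((P | R) nor S) = F -> F = T
So #1 is true.

#2: Formalization: ~(Q & (U -> (~P & S)))

~P = ~F = T
~P & S = T & F = F
U -> (~P & S) = F -> F = T
Q & (U -> (~P & S)) = F & T = F
~(Q & (U -> (~P & S))) = ~F = T
So #2 is true.

Count: 2.

2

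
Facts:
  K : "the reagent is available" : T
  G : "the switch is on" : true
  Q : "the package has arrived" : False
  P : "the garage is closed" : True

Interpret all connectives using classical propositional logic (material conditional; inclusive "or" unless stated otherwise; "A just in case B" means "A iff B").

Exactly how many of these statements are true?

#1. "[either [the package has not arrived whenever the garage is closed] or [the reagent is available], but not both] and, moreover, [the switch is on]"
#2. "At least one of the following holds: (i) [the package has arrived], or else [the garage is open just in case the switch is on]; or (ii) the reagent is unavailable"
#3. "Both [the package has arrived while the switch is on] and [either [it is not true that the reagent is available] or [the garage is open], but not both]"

#1: Parsed as ((P → ¬Q) ⊕ K) ∧ G

¬Q = ¬F = T
P → ¬Q = T → T = T
(P → ¬Q) ⊕ K = T ⊕ T = F
((P → ¬Q) ⊕ K) ∧ G = F ∧ T = F
Thus #1 is false.

#2: Parsed as (Q ∨ (¬P ↔ G)) ∨ ¬K

¬P = ¬T = F
¬P ↔ G = F ↔ T = F
Q ∨ (¬P ↔ G) = F ∨ F = F
¬K = ¬T = F
(Q ∨ (¬P ↔ G)) ∨ ¬K = F ∨ F = F
Thus #2 is false.

#3: This is (Q ∧ G) ∧ (¬K ⊕ ¬P).

Q ∧ G = F ∧ T = F
¬K = ¬T = F
¬P = ¬T = F
¬K ⊕ ¬P = F ⊕ F = F
(Q ∧ G) ∧ (¬K ⊕ ¬P) = F ∧ F = F
Hence #3 is false.

Count: 0.

0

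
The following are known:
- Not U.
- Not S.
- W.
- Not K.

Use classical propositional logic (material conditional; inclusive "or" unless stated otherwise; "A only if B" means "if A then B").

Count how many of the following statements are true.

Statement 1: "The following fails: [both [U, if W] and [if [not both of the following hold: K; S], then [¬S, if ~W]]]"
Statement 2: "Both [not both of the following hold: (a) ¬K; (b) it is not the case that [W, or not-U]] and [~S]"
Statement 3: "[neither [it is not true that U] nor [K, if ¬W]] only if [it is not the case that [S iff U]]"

Statement 1: This is ¬((W → U) ∧ ((K ↑ S) → (¬W → ¬S))).

W → U = T → F = F
K ↑ S = F ↑ F = T
¬W = ¬T = F
¬S = ¬F = T
¬W → ¬S = F → T = T
(K ↑ S) → (¬W → ¬S) = T → T = T
(W → U) ∧ ((K ↑ S) → (¬W → ¬S)) = F ∧ T = F
¬((W → U) ∧ ((K ↑ S) → (¬W → ¬S))) = ¬F = T
Hence Statement 1 is true.

Statement 2: Parsed as (¬K ↑ ¬(W ∨ ¬U)) ∧ ¬S

¬K = ¬F = T
¬U = ¬F = T
W ∨ ¬U = T ∨ T = T
¬(W ∨ ¬U) = ¬T = F
¬K ↑ ¬(W ∨ ¬U) = T ↑ F = T
¬S = ¬F = T
(¬K ↑ ¬(W ∨ ¬U)) ∧ ¬S = T ∧ T = T
Thus Statement 2 is true.

Statement 3: Formalization: (¬U ↓ (¬W → K)) → ¬(S ↔ U)

¬U = ¬F = T
¬W = ¬T = F
¬W → K = F → F = T
¬U ↓ (¬W → K) = T ↓ T = F
S ↔ U = F ↔ F = T
¬(S ↔ U) = ¬T = F
(¬U ↓ (¬W → K)) → ¬(S ↔ U) = F → F = T
Hence Statement 3 is true.

Count: 3.

3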